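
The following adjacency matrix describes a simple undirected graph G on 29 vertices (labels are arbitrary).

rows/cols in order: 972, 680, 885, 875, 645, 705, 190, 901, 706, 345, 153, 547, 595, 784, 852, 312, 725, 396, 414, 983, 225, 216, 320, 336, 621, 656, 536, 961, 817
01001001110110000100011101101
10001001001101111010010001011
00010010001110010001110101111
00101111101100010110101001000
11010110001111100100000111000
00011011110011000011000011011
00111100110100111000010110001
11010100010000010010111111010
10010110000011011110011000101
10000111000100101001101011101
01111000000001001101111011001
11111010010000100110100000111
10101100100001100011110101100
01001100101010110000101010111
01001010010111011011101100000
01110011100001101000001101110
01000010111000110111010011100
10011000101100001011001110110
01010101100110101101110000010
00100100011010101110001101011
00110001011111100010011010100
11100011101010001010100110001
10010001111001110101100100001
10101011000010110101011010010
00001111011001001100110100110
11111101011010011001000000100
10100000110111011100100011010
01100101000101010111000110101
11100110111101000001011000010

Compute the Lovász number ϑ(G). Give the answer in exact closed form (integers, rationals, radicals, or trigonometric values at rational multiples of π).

N(983) = {885, 705, 345, 153, 595, 852, 725, 396, 414, 320, 336, 656, 961, 817}, |N(983)| = 14.
deg(320) = 14; N(320) = {972, 875, 901, 706, 345, 153, 784, 852, 312, 396, 983, 225, 336, 817}.
deg(336) = 14; N(336) = {972, 885, 645, 190, 901, 595, 852, 312, 396, 983, 216, 320, 621, 961}.
deg(312) = 14; N(312) = {680, 885, 875, 190, 901, 706, 784, 852, 725, 320, 336, 656, 536, 961}.
deg(v) = 14 for all v (|V|=29); SR(29,14,6,7) — a Paley graph.
Distinct eigenvalues (to 5 d.p.): [14.0, 2.19258, -3.19258].
λ_max=14, λ_min=-sqrt(29)/2 - 1/2; ϑ = −29·λ_min/(λ_max−λ_min) = sqrt(29).
ϑ(G) ≈ 5.38516.

sqrt(29)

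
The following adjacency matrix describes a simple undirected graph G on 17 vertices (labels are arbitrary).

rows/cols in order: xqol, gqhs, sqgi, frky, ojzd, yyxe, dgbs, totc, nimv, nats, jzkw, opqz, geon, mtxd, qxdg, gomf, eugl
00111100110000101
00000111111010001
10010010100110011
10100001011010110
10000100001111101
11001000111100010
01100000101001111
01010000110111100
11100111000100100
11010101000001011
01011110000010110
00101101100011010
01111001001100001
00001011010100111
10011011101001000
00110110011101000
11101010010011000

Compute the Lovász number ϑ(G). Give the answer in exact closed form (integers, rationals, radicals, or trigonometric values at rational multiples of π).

sqrt(17)

N(nimv) = {xqol, gqhs, sqgi, yyxe, dgbs, totc, opqz, qxdg}, |N(nimv)| = 8.
N(jzkw) = {gqhs, frky, ojzd, yyxe, dgbs, geon, qxdg, gomf}, |N(jzkw)| = 8.
Vertex geon has 8 neighbors: gqhs, sqgi, frky, ojzd, totc, jzkw, opqz, eugl.
deg(opqz) = 8; N(opqz) = {sqgi, ojzd, yyxe, totc, nimv, geon, mtxd, gomf}.
17-vertex 8-regular graph: strongly regular (17,8,3,4).
A has 3 distinct eigenvalues ≈ [8.0, 1.56155, -2.56155].
ϑ = −N·λ_min/(λ_max−λ_min) = −17·(-sqrt(17)/2 - 1/2)/(8−(-sqrt(17)/2 - 1/2)) = sqrt(17).
= 4.1231… (decimal).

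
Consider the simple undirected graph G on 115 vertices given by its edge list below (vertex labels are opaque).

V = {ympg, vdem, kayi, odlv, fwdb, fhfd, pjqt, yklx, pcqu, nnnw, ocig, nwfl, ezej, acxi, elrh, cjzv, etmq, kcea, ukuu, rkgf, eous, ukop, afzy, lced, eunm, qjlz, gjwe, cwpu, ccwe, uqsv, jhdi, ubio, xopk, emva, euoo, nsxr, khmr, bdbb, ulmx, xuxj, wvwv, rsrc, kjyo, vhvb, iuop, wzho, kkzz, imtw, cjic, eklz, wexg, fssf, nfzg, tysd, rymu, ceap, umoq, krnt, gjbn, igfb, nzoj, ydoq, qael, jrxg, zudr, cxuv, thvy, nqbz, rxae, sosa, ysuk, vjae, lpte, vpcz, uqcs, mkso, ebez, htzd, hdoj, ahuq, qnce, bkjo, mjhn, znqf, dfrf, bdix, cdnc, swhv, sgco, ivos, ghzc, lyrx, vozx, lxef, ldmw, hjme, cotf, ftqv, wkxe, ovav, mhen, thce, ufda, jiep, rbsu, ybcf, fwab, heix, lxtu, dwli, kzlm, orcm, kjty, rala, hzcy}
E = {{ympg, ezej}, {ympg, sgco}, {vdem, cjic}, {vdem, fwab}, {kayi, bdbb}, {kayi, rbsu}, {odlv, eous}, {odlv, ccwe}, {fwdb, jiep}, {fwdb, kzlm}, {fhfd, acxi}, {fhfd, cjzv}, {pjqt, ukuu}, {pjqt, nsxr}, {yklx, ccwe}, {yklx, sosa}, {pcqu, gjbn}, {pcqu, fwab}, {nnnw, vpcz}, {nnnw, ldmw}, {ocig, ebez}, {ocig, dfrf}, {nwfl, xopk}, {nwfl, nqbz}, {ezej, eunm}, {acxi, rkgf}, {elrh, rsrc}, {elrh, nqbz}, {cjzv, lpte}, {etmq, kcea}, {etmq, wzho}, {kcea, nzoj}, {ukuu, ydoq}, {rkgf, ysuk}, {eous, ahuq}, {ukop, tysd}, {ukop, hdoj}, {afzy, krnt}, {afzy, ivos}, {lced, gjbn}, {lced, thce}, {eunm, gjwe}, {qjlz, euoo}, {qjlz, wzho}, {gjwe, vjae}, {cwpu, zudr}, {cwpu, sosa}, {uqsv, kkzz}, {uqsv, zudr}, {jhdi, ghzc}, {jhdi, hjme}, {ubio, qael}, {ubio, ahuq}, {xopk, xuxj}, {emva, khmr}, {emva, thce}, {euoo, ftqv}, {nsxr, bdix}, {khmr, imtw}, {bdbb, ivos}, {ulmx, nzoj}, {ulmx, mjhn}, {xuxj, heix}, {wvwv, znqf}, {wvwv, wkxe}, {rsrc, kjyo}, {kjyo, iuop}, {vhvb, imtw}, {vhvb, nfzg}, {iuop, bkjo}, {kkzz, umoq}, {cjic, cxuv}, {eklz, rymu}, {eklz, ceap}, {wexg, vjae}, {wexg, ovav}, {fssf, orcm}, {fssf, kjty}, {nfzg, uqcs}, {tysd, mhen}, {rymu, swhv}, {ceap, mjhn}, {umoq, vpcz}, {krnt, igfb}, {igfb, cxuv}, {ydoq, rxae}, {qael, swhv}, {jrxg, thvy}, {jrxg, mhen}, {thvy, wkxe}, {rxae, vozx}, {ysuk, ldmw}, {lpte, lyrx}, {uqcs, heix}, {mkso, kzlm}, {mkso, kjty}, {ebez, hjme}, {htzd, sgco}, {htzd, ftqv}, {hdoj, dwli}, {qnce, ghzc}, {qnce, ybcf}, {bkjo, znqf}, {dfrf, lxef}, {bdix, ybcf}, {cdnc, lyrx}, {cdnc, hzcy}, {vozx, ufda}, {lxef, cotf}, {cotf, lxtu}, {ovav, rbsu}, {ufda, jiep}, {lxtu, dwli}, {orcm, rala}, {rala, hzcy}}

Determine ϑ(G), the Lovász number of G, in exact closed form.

Vertex rymu has 2 neighbors: eklz, swhv.
Vertex ovav has 2 neighbors: wexg, rbsu.
Vertex vhvb has 2 neighbors: imtw, nfzg.
N(jrxg) = {thvy, mhen}, |N(jrxg)| = 2.
deg(v) = 2 for all v (|V|=115); connected 2-regular on 115 ⇒ C_{115}.
spec(A) ≈ [2.0, 1.997016, 1.988071, 1.973194, 1.952428, 1.925835, 1.893494, 1.855503, 1.811974, 1.763037, 1.708839, 1.649541, 1.58532, 1.516368, 1.44289, 1.365106, 1.283249, 1.197561, 1.1083, 1.01573, 0.92013, 0.821784, 0.720985, 0.618034, 0.513239, 0.406912, 0.299371, 0.190936, 0.081932, -0.027317, -0.136485, -0.245245, -0.353273, -0.460247, -0.565848, -0.669759, -0.771672, -0.871282, -0.968292, -1.062411, -1.153361, -1.240868, -1.324672, -1.404522, -1.480181, -1.551423, -1.618034, -1.679817, -1.736586, -1.788173, -1.834423, -1.875198, -1.910377, -1.939855, -1.963543, -1.981372, -1.993287, -1.999254] (distinct, 6 d.p.).
−115·(-2*cos(pi/115)) / ((2)−(-2*cos(pi/115))) = 115*cos(pi/115)/(cos(pi/115) + 1) = ϑ(G).
≈ 57.4892708 (to 7 d.p.).
57 ≤ 115*cos(pi/115)/(cos(pi/115) + 1) ≤ 58: both strict.

115*cos(pi/115)/(cos(pi/115) + 1)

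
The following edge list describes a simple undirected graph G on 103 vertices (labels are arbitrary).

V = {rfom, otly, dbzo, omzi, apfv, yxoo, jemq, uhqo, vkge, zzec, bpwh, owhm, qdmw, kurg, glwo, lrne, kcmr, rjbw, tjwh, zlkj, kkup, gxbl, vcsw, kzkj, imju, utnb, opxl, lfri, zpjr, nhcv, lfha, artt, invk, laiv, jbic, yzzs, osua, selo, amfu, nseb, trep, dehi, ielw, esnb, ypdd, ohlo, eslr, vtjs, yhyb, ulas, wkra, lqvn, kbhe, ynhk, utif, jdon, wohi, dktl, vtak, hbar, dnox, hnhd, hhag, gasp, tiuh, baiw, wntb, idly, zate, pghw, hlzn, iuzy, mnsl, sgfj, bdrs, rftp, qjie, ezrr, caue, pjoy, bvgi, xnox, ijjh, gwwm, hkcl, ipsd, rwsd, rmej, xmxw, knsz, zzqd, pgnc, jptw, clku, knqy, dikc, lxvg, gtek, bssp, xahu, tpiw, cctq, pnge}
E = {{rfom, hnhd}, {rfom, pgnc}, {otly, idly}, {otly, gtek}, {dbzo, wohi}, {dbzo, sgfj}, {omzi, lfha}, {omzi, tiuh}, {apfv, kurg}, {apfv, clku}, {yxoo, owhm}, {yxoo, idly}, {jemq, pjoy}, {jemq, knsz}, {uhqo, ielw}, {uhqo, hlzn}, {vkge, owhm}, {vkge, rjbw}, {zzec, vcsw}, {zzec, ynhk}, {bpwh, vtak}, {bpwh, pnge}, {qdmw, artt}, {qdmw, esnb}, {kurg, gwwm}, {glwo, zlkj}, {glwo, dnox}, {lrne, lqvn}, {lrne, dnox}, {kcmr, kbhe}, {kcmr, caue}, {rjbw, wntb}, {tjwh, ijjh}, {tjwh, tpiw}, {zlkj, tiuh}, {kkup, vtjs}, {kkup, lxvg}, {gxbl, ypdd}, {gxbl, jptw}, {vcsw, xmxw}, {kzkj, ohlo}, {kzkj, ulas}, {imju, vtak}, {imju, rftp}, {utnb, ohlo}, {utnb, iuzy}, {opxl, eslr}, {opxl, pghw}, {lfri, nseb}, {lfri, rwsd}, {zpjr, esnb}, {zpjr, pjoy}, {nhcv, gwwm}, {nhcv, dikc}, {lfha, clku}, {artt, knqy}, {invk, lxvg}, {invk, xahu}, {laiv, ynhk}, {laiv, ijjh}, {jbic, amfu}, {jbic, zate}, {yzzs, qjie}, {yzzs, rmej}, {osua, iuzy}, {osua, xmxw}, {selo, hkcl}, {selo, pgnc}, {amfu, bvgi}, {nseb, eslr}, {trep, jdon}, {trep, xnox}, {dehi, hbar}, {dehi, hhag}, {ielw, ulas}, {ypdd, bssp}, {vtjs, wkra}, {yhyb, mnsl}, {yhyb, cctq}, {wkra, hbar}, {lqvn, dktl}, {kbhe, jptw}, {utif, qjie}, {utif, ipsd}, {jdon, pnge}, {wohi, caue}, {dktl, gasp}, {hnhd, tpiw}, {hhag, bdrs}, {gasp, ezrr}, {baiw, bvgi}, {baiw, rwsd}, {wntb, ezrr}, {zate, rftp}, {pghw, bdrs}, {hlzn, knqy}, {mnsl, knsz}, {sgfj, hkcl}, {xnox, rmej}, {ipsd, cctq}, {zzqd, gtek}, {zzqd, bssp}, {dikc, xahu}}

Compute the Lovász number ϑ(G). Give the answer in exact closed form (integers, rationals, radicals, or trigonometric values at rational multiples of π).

103*cos(pi/103)/(cos(pi/103) + 1)

deg(xmxw) = 2; N(xmxw) = {vcsw, osua}.
N(pghw) = {opxl, bdrs}, |N(pghw)| = 2.
deg(zzqd) = 2; N(zzqd) = {gtek, bssp}.
Vertex knqy has 2 neighbors: artt, hlzn.
Every vertex has degree 2 (N=103); the odd cycle C_{103}.
A has 52 distinct eigenvalues ≈ [2.0, 1.9963, 1.9851, 1.9666, 1.9408, 1.9077, 1.8675, 1.8204, 1.7665, 1.7061, 1.6393, 1.5664, 1.4876, 1.4034, 1.3139, 1.2195, 1.1206, 1.0176, 0.9107, 0.8004, 0.6872, 0.5714, 0.4535, 0.3339, 0.2131, 0.0915, -0.0305, -0.1524, -0.2736, -0.3939, -0.5127, -0.6296, -0.7442, -0.856, -0.9646, -1.0696, -1.1706, -1.2673, -1.3593, -1.4462, -1.5277, -1.6036, -1.6735, -1.7371, -1.7943, -1.8448, -1.8885, -1.9251, -1.9546, -1.9768, -1.9916, -1.9991].
With N=103: ϑ(G) = 103·(-(-1)*2*cos(pi/103))/(2−(-2*cos(pi/103))) = 103*cos(pi/103)/(cos(pi/103) + 1).
= 51.488020467… (decimal).
α=51, χ(Ḡ)=52; ϑ=103*cos(pi/103)/(cos(pi/103) + 1) lies between (both strict).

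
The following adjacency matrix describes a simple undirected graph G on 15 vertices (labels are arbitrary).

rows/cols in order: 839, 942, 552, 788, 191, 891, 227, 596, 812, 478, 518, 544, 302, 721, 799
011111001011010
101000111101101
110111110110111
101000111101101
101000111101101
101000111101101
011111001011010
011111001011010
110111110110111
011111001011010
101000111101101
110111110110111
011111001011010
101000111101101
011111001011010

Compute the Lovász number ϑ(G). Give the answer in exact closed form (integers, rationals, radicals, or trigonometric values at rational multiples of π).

6

deg(596) = 9; N(596) = {942, 552, 788, 191, 891, 812, 518, 544, 721}.
deg(302) = 9; N(302) = {942, 552, 788, 191, 891, 812, 518, 544, 721}.
N(799) = {942, 552, 788, 191, 891, 812, 518, 544, 721}, |N(799)| = 9.
N(942) = {839, 552, 227, 596, 812, 478, 544, 302, 799}, |N(942)| = 9.
G = K_{6,6,3}: α = 6 = χ(Ḡ), so ϑ = 6.
= 6.0000… (decimal).
Lovász sandwich 6 ≤ 6 ≤ 6: collapsed.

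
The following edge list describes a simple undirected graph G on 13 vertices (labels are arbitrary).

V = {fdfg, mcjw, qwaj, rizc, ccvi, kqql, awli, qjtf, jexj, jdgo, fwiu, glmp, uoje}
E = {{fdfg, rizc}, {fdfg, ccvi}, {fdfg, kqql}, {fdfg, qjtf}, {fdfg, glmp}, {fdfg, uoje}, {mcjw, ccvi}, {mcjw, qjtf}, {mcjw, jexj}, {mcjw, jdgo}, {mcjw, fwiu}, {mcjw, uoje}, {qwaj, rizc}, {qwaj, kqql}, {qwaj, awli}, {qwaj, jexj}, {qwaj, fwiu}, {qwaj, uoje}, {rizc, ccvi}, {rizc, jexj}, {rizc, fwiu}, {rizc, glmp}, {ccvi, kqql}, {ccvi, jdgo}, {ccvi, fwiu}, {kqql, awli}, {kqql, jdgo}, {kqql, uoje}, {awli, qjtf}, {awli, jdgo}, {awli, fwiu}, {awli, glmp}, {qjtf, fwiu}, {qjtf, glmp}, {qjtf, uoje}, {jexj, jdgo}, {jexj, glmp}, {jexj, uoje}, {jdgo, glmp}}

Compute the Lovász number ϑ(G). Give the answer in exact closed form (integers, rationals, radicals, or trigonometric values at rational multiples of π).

sqrt(13)

N(glmp) = {fdfg, rizc, awli, qjtf, jexj, jdgo}, |N(glmp)| = 6.
Vertex mcjw has 6 neighbors: ccvi, qjtf, jexj, jdgo, fwiu, uoje.
N(jdgo) = {mcjw, ccvi, kqql, awli, jexj, glmp}, |N(jdgo)| = 6.
deg(rizc) = 6; N(rizc) = {fdfg, qwaj, ccvi, jexj, fwiu, glmp}.
Every vertex has degree 6 (N=13); strongly regular (13,6,2,3).
The 3 distinct eigenvalues: [6.0, 1.30278, -2.30278].
λ_max=6, λ_min=-sqrt(13)/2 - 1/2; ϑ = −13·λ_min/(λ_max−λ_min) = sqrt(13).
= 3.605551275… (decimal).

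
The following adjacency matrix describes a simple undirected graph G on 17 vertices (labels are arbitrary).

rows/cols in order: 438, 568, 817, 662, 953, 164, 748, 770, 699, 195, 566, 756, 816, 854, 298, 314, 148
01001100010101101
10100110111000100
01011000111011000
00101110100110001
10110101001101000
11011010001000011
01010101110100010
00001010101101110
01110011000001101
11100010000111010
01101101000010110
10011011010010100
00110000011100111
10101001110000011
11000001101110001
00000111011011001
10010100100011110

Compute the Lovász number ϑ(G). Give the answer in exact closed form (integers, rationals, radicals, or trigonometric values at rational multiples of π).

deg(438) = 8; N(438) = {568, 953, 164, 195, 756, 854, 298, 148}.
Vertex 953 has 8 neighbors: 438, 817, 662, 164, 770, 566, 756, 854.
N(817) = {568, 662, 953, 699, 195, 566, 816, 854}, |N(817)| = 8.
N(816) = {817, 662, 195, 566, 756, 298, 314, 148}, |N(816)| = 8.
8-regular, N=17; SR(17,8,3,4) — a Paley graph.
Distinct eigenvalues (to 4 d.p.): [8.0, 1.5616, -2.5616].
With N=17: ϑ(G) = 17·(-(-sqrt(17)/2 - 1/2))/(8−(-sqrt(17)/2 - 1/2)) = sqrt(17).
= 4.123105626… (decimal).

sqrt(17)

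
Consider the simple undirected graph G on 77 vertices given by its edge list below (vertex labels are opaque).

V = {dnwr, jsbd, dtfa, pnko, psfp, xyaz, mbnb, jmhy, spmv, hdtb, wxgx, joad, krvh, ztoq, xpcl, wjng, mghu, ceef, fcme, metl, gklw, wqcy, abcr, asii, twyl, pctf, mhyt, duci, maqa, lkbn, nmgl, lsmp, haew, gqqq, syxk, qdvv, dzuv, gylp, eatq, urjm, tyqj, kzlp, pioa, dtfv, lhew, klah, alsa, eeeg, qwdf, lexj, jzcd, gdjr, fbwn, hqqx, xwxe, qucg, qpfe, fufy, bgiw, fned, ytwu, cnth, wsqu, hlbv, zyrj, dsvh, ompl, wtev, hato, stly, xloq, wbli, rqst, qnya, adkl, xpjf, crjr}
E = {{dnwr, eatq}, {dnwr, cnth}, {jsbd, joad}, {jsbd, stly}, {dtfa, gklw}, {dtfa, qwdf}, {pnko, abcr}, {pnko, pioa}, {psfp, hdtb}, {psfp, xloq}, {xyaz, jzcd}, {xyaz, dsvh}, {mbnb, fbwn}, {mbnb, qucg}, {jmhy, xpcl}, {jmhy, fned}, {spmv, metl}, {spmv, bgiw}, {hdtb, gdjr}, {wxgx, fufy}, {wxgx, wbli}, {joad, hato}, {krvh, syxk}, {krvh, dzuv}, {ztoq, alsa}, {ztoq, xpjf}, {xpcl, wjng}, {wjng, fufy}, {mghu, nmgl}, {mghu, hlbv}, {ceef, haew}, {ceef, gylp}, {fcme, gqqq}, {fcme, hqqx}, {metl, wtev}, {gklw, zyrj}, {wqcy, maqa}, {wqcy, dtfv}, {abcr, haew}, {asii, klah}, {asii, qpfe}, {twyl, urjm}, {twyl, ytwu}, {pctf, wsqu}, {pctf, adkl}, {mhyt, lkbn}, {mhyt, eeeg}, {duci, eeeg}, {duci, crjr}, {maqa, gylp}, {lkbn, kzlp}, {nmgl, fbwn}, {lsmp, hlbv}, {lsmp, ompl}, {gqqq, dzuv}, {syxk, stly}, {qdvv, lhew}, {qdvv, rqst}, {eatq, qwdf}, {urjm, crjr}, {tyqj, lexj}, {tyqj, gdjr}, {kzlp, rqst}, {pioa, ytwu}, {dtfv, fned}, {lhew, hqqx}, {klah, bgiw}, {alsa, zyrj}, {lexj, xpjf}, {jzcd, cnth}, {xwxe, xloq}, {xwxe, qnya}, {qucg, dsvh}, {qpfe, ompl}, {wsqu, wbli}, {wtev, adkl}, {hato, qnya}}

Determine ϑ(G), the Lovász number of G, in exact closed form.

77*cos(pi/77)/(cos(pi/77) + 1)

Vertex metl has 2 neighbors: spmv, wtev.
N(crjr) = {duci, urjm}, |N(crjr)| = 2.
Vertex rqst has 2 neighbors: qdvv, kzlp.
Vertex nmgl has 2 neighbors: mghu, fbwn.
G on 77 vertices is 2-regular; a single 77-cycle (edge-transitive).
spec(A) ≈ [2.0, 1.9933, 1.9734, 1.9404, 1.8944, 1.8358, 1.765, 1.6825, 1.5888, 1.4845, 1.3703, 1.247, 1.1154, 0.9764, 0.8308, 0.6798, 0.5242, 0.3651, 0.2036, 0.0408, -0.1223, -0.2846, -0.445, -0.6025, -0.7559, -0.9043, -1.0467, -1.1822, -1.3097, -1.4286, -1.5379, -1.637, -1.7252, -1.8019, -1.8667, -1.919, -1.9585, -1.985, -1.9983] (distinct, 4 d.p.).
Lovász (edge-transitive): ϑ = −77·(-2*cos(pi/77))/((2)−(-2*cos(pi/77))) = 77*cos(pi/77)/(cos(pi/77) + 1).
Numerically 38.483973.
Lovász sandwich 38 ≤ 77*cos(pi/77)/(cos(pi/77) + 1) ≤ 39: both strict.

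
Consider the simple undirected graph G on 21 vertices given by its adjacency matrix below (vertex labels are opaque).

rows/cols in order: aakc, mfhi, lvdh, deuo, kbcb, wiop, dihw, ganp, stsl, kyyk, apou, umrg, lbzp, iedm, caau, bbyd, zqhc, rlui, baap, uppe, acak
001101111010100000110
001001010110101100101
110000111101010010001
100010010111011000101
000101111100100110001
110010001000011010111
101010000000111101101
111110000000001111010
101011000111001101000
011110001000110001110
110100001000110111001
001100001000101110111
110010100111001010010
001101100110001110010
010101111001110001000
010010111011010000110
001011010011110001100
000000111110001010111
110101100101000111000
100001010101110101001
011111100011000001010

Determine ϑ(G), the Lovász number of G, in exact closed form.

Vertex lbzp has 10 neighbors: aakc, mfhi, kbcb, dihw, kyyk, apou, umrg, caau, zqhc, uppe.
N(ganp) = {aakc, mfhi, lvdh, deuo, kbcb, caau, bbyd, zqhc, rlui, uppe}, |N(ganp)| = 10.
N(iedm) = {lvdh, deuo, wiop, dihw, kyyk, apou, caau, bbyd, zqhc, uppe}, |N(iedm)| = 10.
N(apou) = {aakc, mfhi, deuo, stsl, lbzp, iedm, bbyd, zqhc, rlui, acak}, |N(apou)| = 10.
deg(v) = 10 for all v (|V|=21); Kneser K(7,2) on C(7,2)=21 vertices.
spec(A) ≈ [10.0, 1.0, -4.0] (distinct, 5 d.p.).
With N=21: ϑ(G) = 21·(-1*(-4))/(10−(-4)) = 6.
Numerically 6.00000000.

6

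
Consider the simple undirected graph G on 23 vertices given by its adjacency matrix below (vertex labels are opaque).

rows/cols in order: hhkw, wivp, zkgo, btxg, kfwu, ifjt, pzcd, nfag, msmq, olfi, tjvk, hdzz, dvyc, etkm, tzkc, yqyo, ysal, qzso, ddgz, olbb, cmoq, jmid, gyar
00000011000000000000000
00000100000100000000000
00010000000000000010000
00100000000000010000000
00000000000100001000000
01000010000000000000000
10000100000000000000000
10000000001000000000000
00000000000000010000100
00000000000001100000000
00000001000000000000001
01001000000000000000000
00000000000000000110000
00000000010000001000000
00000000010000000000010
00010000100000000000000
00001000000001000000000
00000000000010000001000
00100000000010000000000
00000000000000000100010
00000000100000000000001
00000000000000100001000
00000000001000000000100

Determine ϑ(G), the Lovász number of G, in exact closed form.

N(olbb) = {qzso, jmid}, |N(olbb)| = 2.
Vertex wivp has 2 neighbors: ifjt, hdzz.
N(btxg) = {zkgo, yqyo}, |N(btxg)| = 2.
N(tjvk) = {nfag, gyar}, |N(tjvk)| = 2.
G on 23 vertices is 2-regular; this is C_{23}, the 23-cycle.
The 12 distinct eigenvalues: [2.0, 1.92583, 1.70884, 1.36511, 0.92013, 0.40691, -0.13648, -0.66976, -1.15336, -1.55142, -1.83442, -1.98137].
λ_max=2, λ_min=-2*cos(pi/23); ϑ = −23·λ_min/(λ_max−λ_min) = 23*cos(pi/23)/(cos(pi/23) + 1).
= 11.446194… (decimal).
Check 11 ≤ 23*cos(pi/23)/(cos(pi/23) + 1) ≤ 12: both strict.

23*cos(pi/23)/(cos(pi/23) + 1)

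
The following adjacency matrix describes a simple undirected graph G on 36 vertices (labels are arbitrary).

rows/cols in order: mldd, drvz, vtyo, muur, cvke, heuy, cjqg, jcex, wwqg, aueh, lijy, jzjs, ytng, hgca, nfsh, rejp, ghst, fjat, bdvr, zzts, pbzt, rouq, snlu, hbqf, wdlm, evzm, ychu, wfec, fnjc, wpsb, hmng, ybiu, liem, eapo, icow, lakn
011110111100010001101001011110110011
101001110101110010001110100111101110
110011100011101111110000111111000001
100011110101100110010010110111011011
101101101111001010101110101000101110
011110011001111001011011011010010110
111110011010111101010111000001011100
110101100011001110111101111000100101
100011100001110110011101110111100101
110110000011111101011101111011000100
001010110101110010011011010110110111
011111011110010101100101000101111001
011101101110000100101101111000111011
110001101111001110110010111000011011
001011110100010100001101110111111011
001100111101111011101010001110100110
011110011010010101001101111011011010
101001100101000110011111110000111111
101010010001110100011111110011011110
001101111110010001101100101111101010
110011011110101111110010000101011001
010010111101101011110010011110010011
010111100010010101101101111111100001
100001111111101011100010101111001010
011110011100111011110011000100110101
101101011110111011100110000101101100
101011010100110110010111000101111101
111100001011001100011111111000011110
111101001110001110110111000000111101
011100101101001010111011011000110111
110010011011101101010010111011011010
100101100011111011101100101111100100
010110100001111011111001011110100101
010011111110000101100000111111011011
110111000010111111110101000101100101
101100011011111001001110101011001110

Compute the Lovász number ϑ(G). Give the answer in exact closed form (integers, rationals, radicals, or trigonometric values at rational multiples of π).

8

Vertex hmng has 21 neighbors: mldd, drvz, cvke, jcex, wwqg, lijy, jzjs, ytng, nfsh, rejp, fjat, zzts, snlu, wdlm, evzm, ychu, fnjc, wpsb, ybiu, liem, icow.
Vertex jcex has 21 neighbors: mldd, drvz, muur, heuy, cjqg, lijy, jzjs, nfsh, rejp, ghst, bdvr, zzts, pbzt, rouq, hbqf, wdlm, evzm, ychu, hmng, eapo, lakn.
deg(cvke) = 21; N(cvke) = {mldd, vtyo, muur, heuy, cjqg, wwqg, aueh, lijy, jzjs, nfsh, ghst, bdvr, pbzt, rouq, snlu, wdlm, ychu, hmng, liem, eapo, icow}.
deg(hbqf) = 21; N(hbqf) = {mldd, heuy, cjqg, jcex, wwqg, aueh, lijy, jzjs, ytng, nfsh, ghst, fjat, bdvr, snlu, wdlm, ychu, wfec, fnjc, wpsb, liem, icow}.
G on 36 vertices is 21-regular; Kneser-type, 2-subsets of [9].
spec(A) ≈ [21.0, 1.0, -6.0] (distinct, 6 d.p.).
ϑ = −N·λ_min/(λ_max−λ_min) = −36·(-6)/(21−(-6)) = 8.
= 8.00000… (decimal).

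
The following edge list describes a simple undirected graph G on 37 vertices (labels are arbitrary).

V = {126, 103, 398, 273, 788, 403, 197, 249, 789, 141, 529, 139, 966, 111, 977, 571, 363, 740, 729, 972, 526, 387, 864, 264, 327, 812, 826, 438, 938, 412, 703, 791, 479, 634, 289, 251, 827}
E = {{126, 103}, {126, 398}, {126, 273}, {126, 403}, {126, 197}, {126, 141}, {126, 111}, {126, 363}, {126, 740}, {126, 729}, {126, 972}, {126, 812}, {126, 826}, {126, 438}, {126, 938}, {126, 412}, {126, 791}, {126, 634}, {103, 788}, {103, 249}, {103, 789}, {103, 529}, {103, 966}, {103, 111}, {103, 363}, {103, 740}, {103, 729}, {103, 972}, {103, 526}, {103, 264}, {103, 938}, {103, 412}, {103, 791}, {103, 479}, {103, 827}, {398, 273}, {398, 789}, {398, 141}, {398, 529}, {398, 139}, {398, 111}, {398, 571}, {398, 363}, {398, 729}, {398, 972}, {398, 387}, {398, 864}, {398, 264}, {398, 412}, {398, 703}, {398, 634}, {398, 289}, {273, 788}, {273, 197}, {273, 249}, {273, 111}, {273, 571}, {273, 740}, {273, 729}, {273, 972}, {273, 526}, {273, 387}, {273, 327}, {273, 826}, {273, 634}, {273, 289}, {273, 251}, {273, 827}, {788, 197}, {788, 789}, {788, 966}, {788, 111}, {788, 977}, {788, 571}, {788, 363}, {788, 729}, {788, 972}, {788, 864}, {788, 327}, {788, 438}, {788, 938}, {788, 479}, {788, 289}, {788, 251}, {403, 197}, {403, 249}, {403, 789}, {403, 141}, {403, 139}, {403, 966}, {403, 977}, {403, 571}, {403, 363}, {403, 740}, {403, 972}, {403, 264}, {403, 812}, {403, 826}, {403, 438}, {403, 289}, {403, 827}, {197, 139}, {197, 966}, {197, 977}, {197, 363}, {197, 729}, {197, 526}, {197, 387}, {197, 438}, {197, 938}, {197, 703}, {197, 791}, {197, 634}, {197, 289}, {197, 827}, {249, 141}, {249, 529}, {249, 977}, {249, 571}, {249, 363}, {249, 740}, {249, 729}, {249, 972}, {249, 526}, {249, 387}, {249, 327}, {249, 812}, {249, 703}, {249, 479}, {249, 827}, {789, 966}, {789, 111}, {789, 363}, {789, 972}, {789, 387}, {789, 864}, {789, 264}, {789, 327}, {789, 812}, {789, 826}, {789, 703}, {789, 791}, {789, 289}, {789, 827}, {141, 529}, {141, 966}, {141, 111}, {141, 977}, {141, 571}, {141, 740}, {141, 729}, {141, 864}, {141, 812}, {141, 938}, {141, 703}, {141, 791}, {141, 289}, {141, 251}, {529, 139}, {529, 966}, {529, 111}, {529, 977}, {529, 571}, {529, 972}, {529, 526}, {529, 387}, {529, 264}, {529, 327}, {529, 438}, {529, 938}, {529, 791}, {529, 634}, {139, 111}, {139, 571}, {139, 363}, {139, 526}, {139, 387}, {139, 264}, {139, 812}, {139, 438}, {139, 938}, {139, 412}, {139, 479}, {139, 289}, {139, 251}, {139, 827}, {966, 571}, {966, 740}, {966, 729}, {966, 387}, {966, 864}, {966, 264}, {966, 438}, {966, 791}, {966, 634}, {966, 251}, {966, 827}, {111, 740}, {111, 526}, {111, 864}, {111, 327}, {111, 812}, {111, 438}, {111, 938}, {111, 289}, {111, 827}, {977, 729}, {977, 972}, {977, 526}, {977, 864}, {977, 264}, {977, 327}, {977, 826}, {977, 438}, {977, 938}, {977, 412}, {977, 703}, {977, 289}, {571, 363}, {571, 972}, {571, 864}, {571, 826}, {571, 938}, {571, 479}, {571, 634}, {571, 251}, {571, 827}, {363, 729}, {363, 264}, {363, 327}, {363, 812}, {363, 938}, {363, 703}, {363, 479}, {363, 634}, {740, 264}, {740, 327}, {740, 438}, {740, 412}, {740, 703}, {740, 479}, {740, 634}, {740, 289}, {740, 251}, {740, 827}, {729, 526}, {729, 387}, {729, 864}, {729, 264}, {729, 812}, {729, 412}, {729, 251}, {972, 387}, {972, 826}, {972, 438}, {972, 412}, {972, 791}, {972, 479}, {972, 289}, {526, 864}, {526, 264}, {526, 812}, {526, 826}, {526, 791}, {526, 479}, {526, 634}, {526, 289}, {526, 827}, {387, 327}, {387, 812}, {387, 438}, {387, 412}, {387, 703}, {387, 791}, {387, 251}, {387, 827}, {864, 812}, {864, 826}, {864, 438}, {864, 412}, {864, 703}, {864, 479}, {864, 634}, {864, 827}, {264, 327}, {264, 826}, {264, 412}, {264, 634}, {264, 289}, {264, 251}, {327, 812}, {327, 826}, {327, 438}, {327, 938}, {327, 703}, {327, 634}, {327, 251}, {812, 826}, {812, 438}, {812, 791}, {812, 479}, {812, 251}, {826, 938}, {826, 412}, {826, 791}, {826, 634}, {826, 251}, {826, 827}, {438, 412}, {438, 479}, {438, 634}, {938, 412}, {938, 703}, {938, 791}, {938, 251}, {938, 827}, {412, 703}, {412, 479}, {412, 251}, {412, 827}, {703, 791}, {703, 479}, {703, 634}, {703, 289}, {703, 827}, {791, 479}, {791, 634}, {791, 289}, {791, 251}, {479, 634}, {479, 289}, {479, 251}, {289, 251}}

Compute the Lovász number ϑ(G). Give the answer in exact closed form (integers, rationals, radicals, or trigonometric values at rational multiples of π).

sqrt(37)

deg(634) = 18; N(634) = {126, 398, 273, 197, 529, 966, 571, 363, 740, 526, 864, 264, 327, 826, 438, 703, 791, 479}.
Vertex 197 has 18 neighbors: 126, 273, 788, 403, 139, 966, 977, 363, 729, 526, 387, 438, 938, 703, 791, 634, 289, 827.
N(789) = {103, 398, 788, 403, 966, 111, 363, 972, 387, 864, 264, 327, 812, 826, 703, 791, 289, 827}, |N(789)| = 18.
deg(363) = 18; N(363) = {126, 103, 398, 788, 403, 197, 249, 789, 139, 571, 729, 264, 327, 812, 938, 703, 479, 634}.
37-vertex 18-regular graph: SR(37,18,8,9) — a Paley graph.
A has 3 distinct eigenvalues ≈ [18.0, 2.541381, -3.541381].
Lovász (edge-transitive): ϑ = −37·(-sqrt(37)/2 - 1/2)/((18)−(-sqrt(37)/2 - 1/2)) = sqrt(37).
Numerically 6.082763.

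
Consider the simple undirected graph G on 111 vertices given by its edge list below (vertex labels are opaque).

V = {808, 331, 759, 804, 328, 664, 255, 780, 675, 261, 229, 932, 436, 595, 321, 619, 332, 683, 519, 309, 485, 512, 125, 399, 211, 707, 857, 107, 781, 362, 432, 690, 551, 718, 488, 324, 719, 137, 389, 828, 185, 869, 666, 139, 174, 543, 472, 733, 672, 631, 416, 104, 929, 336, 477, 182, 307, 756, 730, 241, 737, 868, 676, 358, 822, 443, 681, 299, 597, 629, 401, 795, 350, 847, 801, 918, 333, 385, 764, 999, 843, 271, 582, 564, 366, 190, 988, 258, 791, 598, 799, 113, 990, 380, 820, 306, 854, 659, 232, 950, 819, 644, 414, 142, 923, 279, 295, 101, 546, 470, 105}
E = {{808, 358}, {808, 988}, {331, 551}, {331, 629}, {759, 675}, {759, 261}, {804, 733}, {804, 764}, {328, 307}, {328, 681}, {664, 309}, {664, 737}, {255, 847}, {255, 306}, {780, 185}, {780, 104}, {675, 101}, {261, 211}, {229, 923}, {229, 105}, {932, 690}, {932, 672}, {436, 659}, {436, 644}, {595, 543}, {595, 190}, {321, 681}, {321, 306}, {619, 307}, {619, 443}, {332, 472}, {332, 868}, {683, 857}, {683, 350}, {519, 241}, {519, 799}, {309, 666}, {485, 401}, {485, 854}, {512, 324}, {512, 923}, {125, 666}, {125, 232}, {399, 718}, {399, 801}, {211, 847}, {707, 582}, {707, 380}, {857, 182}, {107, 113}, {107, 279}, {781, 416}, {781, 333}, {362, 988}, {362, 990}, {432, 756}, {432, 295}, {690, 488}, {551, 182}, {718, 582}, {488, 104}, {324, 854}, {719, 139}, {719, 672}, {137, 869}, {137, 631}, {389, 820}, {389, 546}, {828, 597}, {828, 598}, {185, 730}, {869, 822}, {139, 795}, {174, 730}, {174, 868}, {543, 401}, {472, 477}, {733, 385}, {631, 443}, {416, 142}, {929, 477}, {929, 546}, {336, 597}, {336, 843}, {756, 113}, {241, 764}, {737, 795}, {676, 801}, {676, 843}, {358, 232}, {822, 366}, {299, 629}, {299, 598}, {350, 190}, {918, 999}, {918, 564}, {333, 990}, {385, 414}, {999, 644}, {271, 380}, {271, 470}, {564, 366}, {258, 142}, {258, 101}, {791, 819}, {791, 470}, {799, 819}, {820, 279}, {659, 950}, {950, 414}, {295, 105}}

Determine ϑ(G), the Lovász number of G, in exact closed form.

111*cos(pi/111)/(cos(pi/111) + 1)

deg(629) = 2; N(629) = {331, 299}.
deg(443) = 2; N(443) = {619, 631}.
deg(512) = 2; N(512) = {324, 923}.
Vertex 868 has 2 neighbors: 332, 174.
2-regular, N=111; this is C_{111}, the 111-cycle.
A has 56 distinct eigenvalues ≈ [2.0, 1.9968, 1.9872, 1.9712, 1.949, 1.9204, 1.8858, 1.845, 1.7984, 1.746, 1.688, 1.6247, 1.5561, 1.4825, 1.4042, 1.3213, 1.2343, 1.1433, 1.0486, 0.9506, 0.8495, 0.7457, 0.6395, 0.5313, 0.4214, 0.3101, 0.1978, 0.0849, -0.0283, -0.1414, -0.254, -0.3659, -0.4765, -0.5856, -0.6929, -0.7979, -0.9004, -1.0, -1.0964, -1.1893, -1.2783, -1.3633, -1.4439, -1.5199, -1.591, -1.657, -1.7177, -1.7729, -1.8225, -1.8661, -1.9039, -1.9355, -1.9609, -1.98, -1.9928, -1.9992].
λ_max=2, λ_min=-2*cos(pi/111); ϑ = −111·λ_min/(λ_max−λ_min) = 111*cos(pi/111)/(cos(pi/111) + 1).
≈ 55.488884 (to 6 d.p.).
Check 55 ≤ 111*cos(pi/111)/(cos(pi/111) + 1) ≤ 56: both strict.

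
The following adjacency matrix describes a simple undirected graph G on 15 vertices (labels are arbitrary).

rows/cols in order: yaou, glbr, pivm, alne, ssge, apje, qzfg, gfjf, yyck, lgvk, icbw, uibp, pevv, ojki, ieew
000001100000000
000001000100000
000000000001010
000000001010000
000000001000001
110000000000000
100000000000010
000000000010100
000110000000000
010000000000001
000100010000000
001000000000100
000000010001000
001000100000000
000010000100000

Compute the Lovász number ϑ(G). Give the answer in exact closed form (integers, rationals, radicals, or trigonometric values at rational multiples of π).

Vertex ieew has 2 neighbors: ssge, lgvk.
Vertex alne has 2 neighbors: yyck, icbw.
deg(pivm) = 2; N(pivm) = {uibp, ojki}.
Vertex glbr has 2 neighbors: apje, lgvk.
deg(v) = 2 for all v (|V|=15); this is C_{15}, the 15-cycle.
spec(A) ≈ [2.0, 1.827, 1.338, 0.618, -0.209, -1.0, -1.618, -1.956] (distinct, 3 d.p.).
−15·(-2*cos(pi/15)) / ((2)−(-2*cos(pi/15))) = 15*cos(pi/15)/(cos(pi/15) + 1) = ϑ(G).
= 7.4171482… (decimal).
Check 7 ≤ 15*cos(pi/15)/(cos(pi/15) + 1) ≤ 8: both strict.

15*cos(pi/15)/(cos(pi/15) + 1)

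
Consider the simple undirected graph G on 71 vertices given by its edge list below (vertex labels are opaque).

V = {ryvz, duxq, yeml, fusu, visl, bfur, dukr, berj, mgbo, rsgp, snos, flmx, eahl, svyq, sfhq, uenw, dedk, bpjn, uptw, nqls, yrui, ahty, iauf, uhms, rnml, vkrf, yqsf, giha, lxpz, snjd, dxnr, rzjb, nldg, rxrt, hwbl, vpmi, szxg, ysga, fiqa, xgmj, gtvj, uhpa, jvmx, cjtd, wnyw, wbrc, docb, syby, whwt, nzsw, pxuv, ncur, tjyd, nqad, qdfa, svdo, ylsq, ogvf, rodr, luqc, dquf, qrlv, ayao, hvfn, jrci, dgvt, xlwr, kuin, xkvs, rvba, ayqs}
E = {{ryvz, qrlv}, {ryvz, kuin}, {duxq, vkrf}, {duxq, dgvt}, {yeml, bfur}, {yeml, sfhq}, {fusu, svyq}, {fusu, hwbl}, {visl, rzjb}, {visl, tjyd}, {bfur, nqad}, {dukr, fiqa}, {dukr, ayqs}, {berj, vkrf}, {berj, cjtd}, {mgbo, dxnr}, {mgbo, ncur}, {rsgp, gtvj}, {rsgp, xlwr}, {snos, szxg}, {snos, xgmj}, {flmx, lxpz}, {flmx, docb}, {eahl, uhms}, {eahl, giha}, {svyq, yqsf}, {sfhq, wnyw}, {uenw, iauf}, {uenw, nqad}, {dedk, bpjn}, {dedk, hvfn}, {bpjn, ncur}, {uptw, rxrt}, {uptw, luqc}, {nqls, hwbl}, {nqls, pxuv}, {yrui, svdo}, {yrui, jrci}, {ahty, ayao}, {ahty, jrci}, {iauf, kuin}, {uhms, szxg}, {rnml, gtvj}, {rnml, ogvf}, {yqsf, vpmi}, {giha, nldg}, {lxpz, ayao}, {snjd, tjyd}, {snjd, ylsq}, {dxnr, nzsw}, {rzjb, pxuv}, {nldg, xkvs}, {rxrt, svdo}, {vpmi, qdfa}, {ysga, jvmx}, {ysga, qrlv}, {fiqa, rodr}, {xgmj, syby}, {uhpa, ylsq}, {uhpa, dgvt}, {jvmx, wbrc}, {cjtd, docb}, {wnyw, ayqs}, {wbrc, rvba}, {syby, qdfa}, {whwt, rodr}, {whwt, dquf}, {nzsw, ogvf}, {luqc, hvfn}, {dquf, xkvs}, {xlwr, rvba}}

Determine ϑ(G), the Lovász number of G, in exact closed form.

71*cos(pi/71)/(cos(pi/71) + 1)

N(nqad) = {bfur, uenw}, |N(nqad)| = 2.
deg(berj) = 2; N(berj) = {vkrf, cjtd}.
deg(fiqa) = 2; N(fiqa) = {dukr, rodr}.
deg(tjyd) = 2; N(tjyd) = {visl, snjd}.
Every vertex has degree 2 (N=71); a single 71-cycle (edge-transitive).
The 36 distinct eigenvalues: [2.0, 1.9922, 1.9688, 1.9299, 1.876, 1.8074, 1.7246, 1.6284, 1.5194, 1.3985, 1.2666, 1.1249, 0.9743, 0.8162, 0.6516, 0.4819, 0.3085, 0.1326, -0.0442, -0.2208, -0.3956, -0.5673, -0.7346, -0.8961, -1.0507, -1.1969, -1.3339, -1.4604, -1.5754, -1.6781, -1.7677, -1.8435, -1.9048, -1.9513, -1.9824, -1.998].
λ_max=2, λ_min=-2*cos(pi/71); ϑ = −71·λ_min/(λ_max−λ_min) = 71*cos(pi/71)/(cos(pi/71) + 1).
≈ 35.48261826 (to 8 d.p.).
α=35, χ(Ḡ)=36; ϑ=71*cos(pi/71)/(cos(pi/71) + 1) lies between (both strict).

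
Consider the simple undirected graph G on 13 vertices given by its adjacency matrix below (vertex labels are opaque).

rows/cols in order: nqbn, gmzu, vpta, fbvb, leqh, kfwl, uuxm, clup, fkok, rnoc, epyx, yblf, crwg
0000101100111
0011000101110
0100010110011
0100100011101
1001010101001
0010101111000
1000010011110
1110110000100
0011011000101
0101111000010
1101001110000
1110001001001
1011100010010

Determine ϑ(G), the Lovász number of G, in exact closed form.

deg(kfwl) = 6; N(kfwl) = {vpta, leqh, uuxm, clup, fkok, rnoc}.
deg(leqh) = 6; N(leqh) = {nqbn, fbvb, kfwl, clup, rnoc, crwg}.
Vertex gmzu has 6 neighbors: vpta, fbvb, clup, rnoc, epyx, yblf.
N(fbvb) = {gmzu, leqh, fkok, rnoc, epyx, crwg}, |N(fbvb)| = 6.
Regular of degree 6 on 13 vertices: strongly regular (13,6,2,3).
Distinct eigenvalues (to 4 d.p.): [6.0, 1.3028, -2.3028].
With N=13: ϑ(G) = 13·(-(-sqrt(13)/2 - 1/2))/(6−(-sqrt(13)/2 - 1/2)) = sqrt(13).
= 3.60555128… (decimal).

sqrt(13)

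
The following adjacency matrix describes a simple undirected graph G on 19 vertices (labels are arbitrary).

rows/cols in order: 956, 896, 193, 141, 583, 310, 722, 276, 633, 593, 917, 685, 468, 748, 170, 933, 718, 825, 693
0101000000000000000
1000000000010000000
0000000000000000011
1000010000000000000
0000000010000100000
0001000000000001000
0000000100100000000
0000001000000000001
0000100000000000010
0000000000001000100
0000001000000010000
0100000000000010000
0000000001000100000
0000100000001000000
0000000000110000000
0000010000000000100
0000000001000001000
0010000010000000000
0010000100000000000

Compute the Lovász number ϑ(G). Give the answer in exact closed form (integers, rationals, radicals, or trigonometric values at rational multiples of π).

19*cos(pi/19)/(cos(pi/19) + 1)

N(193) = {825, 693}, |N(193)| = 2.
deg(956) = 2; N(956) = {896, 141}.
N(718) = {593, 933}, |N(718)| = 2.
deg(896) = 2; N(896) = {956, 685}.
G on 19 vertices is 2-regular; this is C_{19}, the 19-cycle.
The 10 distinct eigenvalues: [2.0, 1.892, 1.578, 1.094, 0.491, -0.165, -0.803, -1.355, -1.759, -1.973].
With N=19: ϑ(G) = 19·(-(-1)*2*cos(pi/19))/(2−(-2*cos(pi/19))) = 19*cos(pi/19)/(cos(pi/19) + 1).
Numerically 9.4348.
Sandwich: α(G)=9 ≤ ϑ(G)=19*cos(pi/19)/(cos(pi/19) + 1) ≤ χ(Ḡ)=10 (both strict).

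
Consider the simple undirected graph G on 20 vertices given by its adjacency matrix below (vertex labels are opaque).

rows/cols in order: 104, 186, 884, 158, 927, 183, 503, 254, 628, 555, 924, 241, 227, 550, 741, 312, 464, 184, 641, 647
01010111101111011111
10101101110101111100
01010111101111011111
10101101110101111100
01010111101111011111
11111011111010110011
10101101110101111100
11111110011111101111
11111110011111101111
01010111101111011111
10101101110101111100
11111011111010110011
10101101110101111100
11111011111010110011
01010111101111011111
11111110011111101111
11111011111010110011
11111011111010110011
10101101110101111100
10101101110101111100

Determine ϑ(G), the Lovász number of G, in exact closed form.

7

Vertex 927 has 15 neighbors: 186, 158, 183, 503, 254, 628, 924, 241, 227, 550, 312, 464, 184, 641, 647.
Vertex 628 has 17 neighbors: 104, 186, 884, 158, 927, 183, 503, 555, 924, 241, 227, 550, 741, 464, 184, 641, 647.
deg(503) = 13; N(503) = {104, 884, 927, 183, 254, 628, 555, 241, 550, 741, 312, 464, 184}.
Vertex 241 has 15 neighbors: 104, 186, 884, 158, 927, 503, 254, 628, 555, 924, 227, 741, 312, 641, 647.
4 parts of sizes [7, 5, 5, 3]; α(G) = 7 = ϑ (perfect).
Numerically 7.0000.
Sandwich: α(G)=7 ≤ ϑ(G)=7 ≤ χ(Ḡ)=7 (collapsed).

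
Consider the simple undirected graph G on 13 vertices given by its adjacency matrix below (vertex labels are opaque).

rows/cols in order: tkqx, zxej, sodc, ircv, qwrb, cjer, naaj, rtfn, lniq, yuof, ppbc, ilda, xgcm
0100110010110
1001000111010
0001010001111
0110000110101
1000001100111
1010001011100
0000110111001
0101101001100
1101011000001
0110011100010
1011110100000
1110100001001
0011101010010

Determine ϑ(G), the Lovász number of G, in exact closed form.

sqrt(13)

deg(naaj) = 6; N(naaj) = {qwrb, cjer, rtfn, lniq, yuof, xgcm}.
Vertex cjer has 6 neighbors: tkqx, sodc, naaj, lniq, yuof, ppbc.
N(yuof) = {zxej, sodc, cjer, naaj, rtfn, ilda}, |N(yuof)| = 6.
N(xgcm) = {sodc, ircv, qwrb, naaj, lniq, ilda}, |N(xgcm)| = 6.
G on 13 vertices is 6-regular; strongly regular (13,6,2,3).
The 3 distinct eigenvalues: [6.0, 1.30278, -2.30278].
λ_max=6, λ_min=-sqrt(13)/2 - 1/2; ϑ = −13·λ_min/(λ_max−λ_min) = sqrt(13).
ϑ(G) ≈ 3.605551.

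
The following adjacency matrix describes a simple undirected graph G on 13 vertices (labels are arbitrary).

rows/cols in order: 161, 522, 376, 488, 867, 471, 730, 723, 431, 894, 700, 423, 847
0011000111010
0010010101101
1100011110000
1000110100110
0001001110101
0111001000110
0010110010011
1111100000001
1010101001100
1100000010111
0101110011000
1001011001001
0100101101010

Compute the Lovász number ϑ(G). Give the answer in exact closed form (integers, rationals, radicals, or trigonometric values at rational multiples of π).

sqrt(13)

deg(867) = 6; N(867) = {488, 730, 723, 431, 700, 847}.
N(894) = {161, 522, 431, 700, 423, 847}, |N(894)| = 6.
deg(730) = 6; N(730) = {376, 867, 471, 431, 423, 847}.
Vertex 488 has 6 neighbors: 161, 867, 471, 723, 700, 423.
13-vertex 6-regular graph: Paley(13): SR with (k,λ,μ)=(6,2,3).
The 3 distinct eigenvalues: [6.0, 1.30278, -2.30278].
Lovász: ϑ = −13(-sqrt(13)/2 - 1/2)/(6+-(-sqrt(13)/2 - 1/2)) = sqrt(13).
≈ 3.605551275 (to 9 d.p.).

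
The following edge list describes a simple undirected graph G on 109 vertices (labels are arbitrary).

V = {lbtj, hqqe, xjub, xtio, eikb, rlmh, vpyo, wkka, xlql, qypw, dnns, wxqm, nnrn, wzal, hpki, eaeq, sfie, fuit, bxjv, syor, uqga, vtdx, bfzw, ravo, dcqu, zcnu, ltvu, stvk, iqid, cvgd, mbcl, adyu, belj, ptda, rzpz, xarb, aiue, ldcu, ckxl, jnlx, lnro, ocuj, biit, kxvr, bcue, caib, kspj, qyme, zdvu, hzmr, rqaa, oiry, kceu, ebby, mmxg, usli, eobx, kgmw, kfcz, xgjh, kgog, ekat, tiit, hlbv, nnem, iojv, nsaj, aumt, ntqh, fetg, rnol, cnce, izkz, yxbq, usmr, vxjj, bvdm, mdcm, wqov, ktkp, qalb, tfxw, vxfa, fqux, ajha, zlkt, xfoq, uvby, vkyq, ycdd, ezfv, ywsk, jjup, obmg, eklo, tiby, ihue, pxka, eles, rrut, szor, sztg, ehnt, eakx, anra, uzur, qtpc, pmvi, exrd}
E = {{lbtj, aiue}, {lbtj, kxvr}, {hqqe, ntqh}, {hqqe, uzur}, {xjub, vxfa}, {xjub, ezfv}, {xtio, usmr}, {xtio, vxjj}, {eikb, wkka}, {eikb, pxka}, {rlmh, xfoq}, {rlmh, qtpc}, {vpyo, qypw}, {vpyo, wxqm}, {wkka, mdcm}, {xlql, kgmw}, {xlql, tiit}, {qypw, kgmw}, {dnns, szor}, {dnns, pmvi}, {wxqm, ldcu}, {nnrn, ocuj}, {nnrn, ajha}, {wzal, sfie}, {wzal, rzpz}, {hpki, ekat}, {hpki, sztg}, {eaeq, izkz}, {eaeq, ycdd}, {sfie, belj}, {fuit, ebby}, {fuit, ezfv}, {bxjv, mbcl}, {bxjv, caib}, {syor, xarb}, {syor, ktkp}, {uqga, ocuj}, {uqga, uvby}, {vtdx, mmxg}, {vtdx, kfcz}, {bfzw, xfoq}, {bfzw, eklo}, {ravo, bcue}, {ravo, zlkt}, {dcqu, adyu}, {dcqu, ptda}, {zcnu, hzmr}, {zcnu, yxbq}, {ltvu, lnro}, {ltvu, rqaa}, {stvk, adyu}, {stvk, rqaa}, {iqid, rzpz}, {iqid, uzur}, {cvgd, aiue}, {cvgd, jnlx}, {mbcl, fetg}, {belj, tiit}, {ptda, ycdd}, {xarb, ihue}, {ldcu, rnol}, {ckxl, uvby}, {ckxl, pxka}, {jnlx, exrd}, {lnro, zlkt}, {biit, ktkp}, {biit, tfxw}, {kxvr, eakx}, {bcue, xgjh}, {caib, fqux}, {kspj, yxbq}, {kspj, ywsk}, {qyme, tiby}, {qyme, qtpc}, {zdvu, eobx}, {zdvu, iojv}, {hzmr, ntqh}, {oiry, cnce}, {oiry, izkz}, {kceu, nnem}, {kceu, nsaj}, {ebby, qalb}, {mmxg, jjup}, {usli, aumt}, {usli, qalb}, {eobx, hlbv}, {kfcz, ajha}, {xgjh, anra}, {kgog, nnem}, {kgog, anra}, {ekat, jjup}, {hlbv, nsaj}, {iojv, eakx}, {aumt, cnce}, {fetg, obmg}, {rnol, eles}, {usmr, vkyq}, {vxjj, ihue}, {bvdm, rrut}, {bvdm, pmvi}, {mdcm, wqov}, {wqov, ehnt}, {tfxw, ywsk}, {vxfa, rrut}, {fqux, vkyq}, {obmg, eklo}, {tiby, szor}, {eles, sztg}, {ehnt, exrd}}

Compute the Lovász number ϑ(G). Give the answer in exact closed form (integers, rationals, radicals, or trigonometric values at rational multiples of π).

109*cos(pi/109)/(cos(pi/109) + 1)

deg(zlkt) = 2; N(zlkt) = {ravo, lnro}.
N(xarb) = {syor, ihue}, |N(xarb)| = 2.
deg(tiby) = 2; N(tiby) = {qyme, szor}.
deg(bfzw) = 2; N(bfzw) = {xfoq, eklo}.
2-regular, N=109; this is C_{109}, the 109-cycle.
Distinct eigenvalues (to 6 d.p.): [2.0, 1.996678, 1.986723, 1.970169, 1.94707, 1.917503, 1.881566, 1.839379, 1.791082, 1.736834, 1.676818, 1.611231, 1.540291, 1.464235, 1.383315, 1.2978, 1.207973, 1.114134, 1.016594, 0.915677, 0.811718, 0.705062, 0.596064, 0.485087, 0.372497, 0.258671, 0.143985, 0.028821, -0.086439, -0.201412, -0.315715, -0.42897, -0.5408, -0.650834, -0.758705, -0.864056, -0.966537, -1.065807, -1.161536, -1.253407, -1.341115, -1.424367, -1.502888, -1.576416, -1.644707, -1.707535, -1.764691, -1.815985, -1.861246, -1.900324, -1.933089, -1.959433, -1.979268, -1.992528, -1.999169].
λ_max=2, λ_min=-2*cos(pi/109); ϑ = −109·λ_min/(λ_max−λ_min) = 109*cos(pi/109)/(cos(pi/109) + 1).
≈ 54.488680 (to 6 d.p.).
Lovász sandwich 54 ≤ 109*cos(pi/109)/(cos(pi/109) + 1) ≤ 55: both strict.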